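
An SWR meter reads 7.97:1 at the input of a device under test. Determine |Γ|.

|Γ| = (S − 1)/(S + 1) = (7.97 − 1)/(7.97 + 1) = 6.97/8.97

|Γ| ≈ 0.777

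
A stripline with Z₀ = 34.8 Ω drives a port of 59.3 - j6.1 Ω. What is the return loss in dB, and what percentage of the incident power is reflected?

Γ = (24.5 − j6.1)/(94.1 − j6.1), |Γ| = 0.268
RL = −20·log₁₀(0.268) = 11.4 dB
P_refl/P_inc = |Γ|² = 0.0717

RL ≈ 11.4 dB; 7.17% of incident power reflected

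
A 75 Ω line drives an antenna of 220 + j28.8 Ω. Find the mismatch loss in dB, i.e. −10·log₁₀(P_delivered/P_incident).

mismatch loss ≈ 1.24 dB

Γ = (145 + j28.8)/(295 + j28.8), |Γ| = 0.499
|Γ|² = 0.249, so P_del/P_inc = 1 − |Γ|² = 0.751
ML = −10·log₁₀(1 − |Γ|²)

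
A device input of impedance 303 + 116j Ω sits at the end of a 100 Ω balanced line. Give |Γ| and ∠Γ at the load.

Γ = (Z_L − Z_0)/(Z_L + Z_0) = (203 + j116)/(403 + j116)
|Γ| = 234/419 = 0.558

Γ ≈ 0.558 ∠ 13.7°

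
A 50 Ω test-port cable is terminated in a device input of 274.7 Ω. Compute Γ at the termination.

Γ = 0.692

Γ = (Z_L − Z_0)/(Z_L + Z_0) = (274.7 − 50)/(274.7 + 50) = 224.7/324.7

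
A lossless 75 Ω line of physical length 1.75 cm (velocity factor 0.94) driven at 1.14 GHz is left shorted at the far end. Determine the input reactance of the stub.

λ = v/f = 0.94·c / 1.14 GHz = 0.247 m
βl = 2π·l/λ = 2π × 0.0707 = 25.5°
tan(βl) = 0.476
For a shorted stub, Z_in = jZ_0·tan(βl)

X_in ≈ 35.7 Ω (inductive)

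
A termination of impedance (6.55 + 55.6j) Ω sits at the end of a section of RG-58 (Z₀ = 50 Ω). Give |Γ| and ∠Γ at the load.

Γ ≈ 0.89 ∠ 83.5°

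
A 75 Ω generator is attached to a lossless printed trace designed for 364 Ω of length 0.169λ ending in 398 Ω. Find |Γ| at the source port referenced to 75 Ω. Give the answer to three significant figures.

βl = 2π × 0.169 = 60.8°
tan(βl) = 1.79
Z_in = Z_0·(Z_L + jZ_0·tanβl)/(Z_0 + jZ_L·tanβl) = 346 − j26.4 Ω
Γ_s = (Z_in − Z_s)/(Z_in + Z_s) = (271 − j26.4)/(421 − j26.4), |Γ_s| = 0.646

|Γ| ≈ 0.646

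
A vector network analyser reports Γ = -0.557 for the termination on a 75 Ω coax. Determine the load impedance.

Z_L = Z_0·(1 + Γ)/(1 − Γ) = 75·(0.443)/(1.56)

Z_L ≈ 21.3 Ω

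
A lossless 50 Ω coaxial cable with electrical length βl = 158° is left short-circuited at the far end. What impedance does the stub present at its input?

tan(βl) = -0.404
For a short-circuited stub, Z_in = jZ_0·tan(βl)

Z_in ≈ −j20.2 Ω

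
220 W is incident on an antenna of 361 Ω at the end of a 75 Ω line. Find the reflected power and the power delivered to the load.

Γ = (361 − 75)/(361 + 75) = 0.656
|Γ|² = 0.43
P_refl = |Γ|²·P_inc = 94.7 W, P_del = (1 − |Γ|²)·P_inc = 125 W

P_reflected ≈ 94.7 W; P_delivered ≈ 125 W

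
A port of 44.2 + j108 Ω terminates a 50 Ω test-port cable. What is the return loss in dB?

Γ = (-5.8 + j108)/(94.2 + j108), |Γ| = 0.755
RL = −20·log₁₀|Γ| = −20·log₁₀(0.755)

RL ≈ 2.44 dB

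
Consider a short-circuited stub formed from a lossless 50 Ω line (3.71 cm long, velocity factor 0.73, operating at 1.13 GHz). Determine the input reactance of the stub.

X_in ≈ 130 Ω (inductive)

λ = v/f = 0.73·c / 1.13 GHz = 0.194 m
βl = 2π·l/λ = 2π × 0.191 = 68.9°
tan(βl) = 2.59
For a short-circuited stub, Z_in = jZ_0·tan(βl)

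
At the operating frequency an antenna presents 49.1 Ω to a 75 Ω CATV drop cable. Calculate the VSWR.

For a purely resistive load, VSWR = R_L/Z_0 or Z_0/R_L (whichever > 1) = 75/49.1

VSWR ≈ 1.53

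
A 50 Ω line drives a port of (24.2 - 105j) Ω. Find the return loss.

RL ≈ 1.5 dB

Γ = (-25.8 − j105)/(74.2 − j105), |Γ| = 0.841
RL = −20·log₁₀|Γ| = −20·log₁₀(0.841)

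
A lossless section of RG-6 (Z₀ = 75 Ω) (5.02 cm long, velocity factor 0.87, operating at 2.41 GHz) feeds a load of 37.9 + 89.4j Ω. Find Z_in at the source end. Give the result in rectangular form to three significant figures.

λ = v/f = 0.87·c / 2.41 GHz = 0.108 m
βl = 2π·l/λ = 2π × 0.464 = 167°
tan(βl) = tan(167°) = -0.233
Z_in = Z_0·(Z_L + jZ_0·tanβl)/(Z_0 + jZ_L·tanβl)
     = 75·(37.9 + j71.9)/(95.9 − j8.84)

Z_in ≈ 24.3 + j58.5 Ω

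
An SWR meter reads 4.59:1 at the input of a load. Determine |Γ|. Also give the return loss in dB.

|Γ| ≈ 0.642; return loss ≈ 3.85 dB

|Γ| = (S − 1)/(S + 1) = (4.59 − 1)/(4.59 + 1) = 3.59/5.59
RL = −20·log₁₀|Γ| = −20·log₁₀(0.642)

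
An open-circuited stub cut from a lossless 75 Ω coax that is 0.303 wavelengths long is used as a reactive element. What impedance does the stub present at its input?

βl = 2π × 0.303 = 109°
tan(βl) = -2.89
For an open-circuited stub, Z_in = −jZ_0·cot(βl) = −jZ_0/tan(βl)

Z_in ≈ +j25.9 Ω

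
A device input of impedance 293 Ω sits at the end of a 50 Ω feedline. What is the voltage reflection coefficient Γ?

Γ = (Z_L − Z_0)/(Z_L + Z_0) = (293 − 50)/(293 + 50) = 243/343

Γ = 0.708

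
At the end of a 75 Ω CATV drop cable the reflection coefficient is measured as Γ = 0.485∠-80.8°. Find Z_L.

Z_L ≈ 53.1 − j66.5 Ω

Z_L = Z_0·(1 + Γ)/(1 − Γ) = 75·(1.08 − j0.479)/(0.922 + j0.479)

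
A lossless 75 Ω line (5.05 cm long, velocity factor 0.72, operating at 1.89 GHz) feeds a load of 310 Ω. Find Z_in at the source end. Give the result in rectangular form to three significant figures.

λ = v/f = 0.72·c / 1.89 GHz = 0.114 m
βl = 2π·l/λ = 2π × 0.442 = 159°
tan(βl) = tan(159°) = -0.382
Z_in = Z_0·(Z_L + jZ_0·tanβl)/(Z_0 + jZ_L·tanβl)
     = 75·(310 − j28.7)/(75 − j119)

Z_in ≈ 102 + j132 Ω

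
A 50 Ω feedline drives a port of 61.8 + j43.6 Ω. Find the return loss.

Γ = (11.8 + j43.6)/(111.8 + j43.6), |Γ| = 0.376
RL = −20·log₁₀|Γ| = −20·log₁₀(0.376)

RL ≈ 8.49 dB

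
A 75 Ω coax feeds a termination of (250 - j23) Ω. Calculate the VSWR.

Γ = (Z_L − Z_0)/(Z_L + Z_0) = (175 − j23)/(325 − j23)
|Γ| = 177/326 = 0.542
VSWR = (1 + |Γ|)/(1 − |Γ|) = 1.54/0.458

VSWR ≈ 3.36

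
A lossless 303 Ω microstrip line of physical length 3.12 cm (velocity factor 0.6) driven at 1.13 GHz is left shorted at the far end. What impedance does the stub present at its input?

λ = v/f = 0.6·c / 1.13 GHz = 0.159 m
βl = 2π·l/λ = 2π × 0.196 = 70.5°
tan(βl) = 2.83
For a shorted stub, Z_in = jZ_0·tan(βl)

Z_in ≈ +j856 Ω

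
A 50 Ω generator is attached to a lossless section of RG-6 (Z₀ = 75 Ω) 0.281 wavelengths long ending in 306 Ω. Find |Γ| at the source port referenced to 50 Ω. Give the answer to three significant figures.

βl = 2π × 0.281 = 101°
tan(βl) = -5.07
Z_in = Z_0·(Z_L + jZ_0·tanβl)/(Z_0 + jZ_L·tanβl) = 19.1 + j13.9 Ω
Γ_s = (Z_in − Z_s)/(Z_in + Z_s) = (-30.9 + j13.9)/(69.1 + j13.9), |Γ_s| = 0.482

|Γ| ≈ 0.482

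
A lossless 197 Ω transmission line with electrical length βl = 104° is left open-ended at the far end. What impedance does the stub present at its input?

tan(βl) = -4.01
For an open-ended stub, Z_in = −jZ_0·cot(βl) = −jZ_0/tan(βl)

Z_in ≈ +j49.1 Ω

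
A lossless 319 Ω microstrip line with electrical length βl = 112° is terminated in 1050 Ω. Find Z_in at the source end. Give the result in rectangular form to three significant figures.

tan(βl) = tan(112°) = -2.48
Z_in = Z_0·(Z_L + jZ_0·tanβl)/(Z_0 + jZ_L·tanβl)
     = 319·(1050 − j790)/(319 − j2600)

Z_in ≈ 111 + j115 Ω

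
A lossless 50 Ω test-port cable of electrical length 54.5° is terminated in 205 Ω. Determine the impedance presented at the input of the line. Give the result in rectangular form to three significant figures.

tan(βl) = tan(54.5°) = 1.4
Z_in = Z_0·(Z_L + jZ_0·tanβl)/(Z_0 + jZ_L·tanβl)
     = 50·(205 + j70.1)/(50 + j287)

Z_in ≈ 17.9 − j32.6 Ω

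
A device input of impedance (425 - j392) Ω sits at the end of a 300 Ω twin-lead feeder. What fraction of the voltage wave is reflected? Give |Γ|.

Γ = (Z_L − Z_0)/(Z_L + Z_0) = (125 − j392)/(725 − j392)
|Γ| = 411/824

|Γ| ≈ 0.499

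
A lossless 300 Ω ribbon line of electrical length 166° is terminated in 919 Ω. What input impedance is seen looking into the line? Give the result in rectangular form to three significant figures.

tan(βl) = tan(166°) = -0.249
Z_in = Z_0·(Z_L + jZ_0·tanβl)/(Z_0 + jZ_L·tanβl)
     = 300·(919 − j74.8)/(300 − j229)

Z_in ≈ 616 + j396 Ω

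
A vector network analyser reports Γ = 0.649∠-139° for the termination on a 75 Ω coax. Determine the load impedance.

Z_L = Z_0·(1 + Γ)/(1 − Γ) = 75·(0.51 − j0.426)/(1.49 + j0.426)

Z_L ≈ 18.1 − j26.6 Ω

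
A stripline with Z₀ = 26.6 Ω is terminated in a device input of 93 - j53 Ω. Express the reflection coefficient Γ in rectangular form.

Γ = (Z_L − Z_0)/(Z_L + Z_0) = (66.4 − j53)/(119.6 − j53)

Γ ≈ 0.628 − j0.165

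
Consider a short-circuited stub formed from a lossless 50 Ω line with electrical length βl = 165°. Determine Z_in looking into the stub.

Z_in ≈ −j13.4 Ω

tan(βl) = -0.268
For a short-circuited stub, Z_in = jZ_0·tan(βl)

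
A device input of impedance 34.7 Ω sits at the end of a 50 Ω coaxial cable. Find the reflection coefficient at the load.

Γ = (Z_L − Z_0)/(Z_L + Z_0) = (34.7 − 50)/(34.7 + 50) = -15.3/84.7

Γ = -0.181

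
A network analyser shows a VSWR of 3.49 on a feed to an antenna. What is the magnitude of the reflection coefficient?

|Γ| ≈ 0.555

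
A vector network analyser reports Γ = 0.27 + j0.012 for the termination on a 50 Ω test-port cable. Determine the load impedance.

Z_L ≈ 86.9 + j2.25 Ω

Z_L = Z_0·(1 + Γ)/(1 − Γ) = 50·(1.27 + j0.012)/(0.73 − j0.012)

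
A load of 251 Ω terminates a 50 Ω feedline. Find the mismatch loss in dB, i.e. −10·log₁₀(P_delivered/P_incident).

mismatch loss ≈ 2.56 dB

Γ = (251 − 50)/(251 + 50) = 0.668
|Γ|² = 0.446, so P_del/P_inc = 1 − |Γ|² = 0.554
ML = −10·log₁₀(1 − |Γ|²)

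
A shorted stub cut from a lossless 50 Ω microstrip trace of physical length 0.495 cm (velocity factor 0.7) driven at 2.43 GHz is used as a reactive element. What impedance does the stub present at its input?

λ = v/f = 0.7·c / 2.43 GHz = 0.0864 m
βl = 2π·l/λ = 2π × 0.0573 = 20.6°
tan(βl) = 0.376
For a shorted stub, Z_in = jZ_0·tan(βl)

Z_in ≈ +j18.8 Ω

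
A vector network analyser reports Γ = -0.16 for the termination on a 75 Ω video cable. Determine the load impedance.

Z_L = Z_0·(1 + Γ)/(1 − Γ) = 75·(0.84)/(1.16)

Z_L ≈ 54.3 Ω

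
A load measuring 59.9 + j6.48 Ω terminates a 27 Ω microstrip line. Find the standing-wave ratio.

VSWR ≈ 2.25

Γ = (Z_L − Z_0)/(Z_L + Z_0) = (32.9 + j6.48)/(86.9 + j6.48)
|Γ| = 33.5/87.1 = 0.385
VSWR = (1 + |Γ|)/(1 − |Γ|) = 1.38/0.615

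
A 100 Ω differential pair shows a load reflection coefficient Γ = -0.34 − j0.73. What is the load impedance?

Z_L = Z_0·(1 + Γ)/(1 − Γ) = 100·(0.66 − j0.73)/(1.34 + j0.73)

Z_L ≈ 15.1 − j62.7 Ω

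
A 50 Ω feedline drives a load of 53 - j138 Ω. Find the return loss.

Γ = (3 − j138)/(103 − j138), |Γ| = 0.802
RL = −20·log₁₀|Γ| = −20·log₁₀(0.802)

RL ≈ 1.92 dB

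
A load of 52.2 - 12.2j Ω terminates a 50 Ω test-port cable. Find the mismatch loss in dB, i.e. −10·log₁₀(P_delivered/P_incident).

mismatch loss ≈ 0.0635 dB

Γ = (2.2 − j12.2)/(102.2 − j12.2), |Γ| = 0.12
|Γ|² = 0.0145, so P_del/P_inc = 1 − |Γ|² = 0.985
ML = −10·log₁₀(1 − |Γ|²)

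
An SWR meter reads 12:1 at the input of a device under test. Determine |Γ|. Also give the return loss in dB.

|Γ| = (S − 1)/(S + 1) = (12 − 1)/(12 + 1) = 11/13
RL = −20·log₁₀|Γ| = −20·log₁₀(0.846)

|Γ| ≈ 0.846; return loss ≈ 1.45 dB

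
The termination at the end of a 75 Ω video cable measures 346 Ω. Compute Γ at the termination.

Γ = 0.644

Γ = (Z_L − Z_0)/(Z_L + Z_0) = (346 − 75)/(346 + 75) = 271/421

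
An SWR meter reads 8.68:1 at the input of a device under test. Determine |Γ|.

|Γ| ≈ 0.793

|Γ| = (S − 1)/(S + 1) = (8.68 − 1)/(8.68 + 1) = 7.68/9.68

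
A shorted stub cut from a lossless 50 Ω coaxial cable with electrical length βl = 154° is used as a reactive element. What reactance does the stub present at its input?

X_in ≈ -24.4 Ω (capacitive)

tan(βl) = -0.488
For a shorted stub, Z_in = jZ_0·tan(βl)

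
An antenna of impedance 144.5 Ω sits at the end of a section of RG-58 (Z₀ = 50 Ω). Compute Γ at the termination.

Γ = (Z_L − Z_0)/(Z_L + Z_0) = (144.5 − 50)/(144.5 + 50) = 94.5/194.5

Γ = 0.486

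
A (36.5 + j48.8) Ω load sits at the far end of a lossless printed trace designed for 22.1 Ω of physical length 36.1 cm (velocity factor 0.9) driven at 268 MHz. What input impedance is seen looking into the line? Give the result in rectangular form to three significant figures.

Z_in ≈ 5.11 + j8.56 Ω

λ = v/f = 0.9·c / 268 MHz = 1.01 m
βl = 2π·l/λ = 2π × 0.358 = 129°
tan(βl) = tan(129°) = -1.24
Z_in = Z_0·(Z_L + jZ_0·tanβl)/(Z_0 + jZ_L·tanβl)
     = 22.1·(36.5 + j21.5)/(82.4 − j45.1)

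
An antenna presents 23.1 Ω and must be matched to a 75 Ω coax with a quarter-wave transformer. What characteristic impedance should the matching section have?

Z_qwt ≈ 41.6 Ω

Z_qwt = √(Z_0·R_L) = √(75 × 23.1) = √1732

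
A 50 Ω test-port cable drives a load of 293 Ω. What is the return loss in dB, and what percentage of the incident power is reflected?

RL ≈ 2.99 dB; 50.2% of incident power reflected

Γ = (293 − 50)/(293 + 50) = 0.708
RL = −20·log₁₀(0.708) = 2.99 dB
P_refl/P_inc = |Γ|² = 0.502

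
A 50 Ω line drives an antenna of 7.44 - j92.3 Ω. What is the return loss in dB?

RL ≈ 0.584 dB

Γ = (-42.56 − j92.3)/(57.44 − j92.3), |Γ| = 0.935
RL = −20·log₁₀|Γ| = −20·log₁₀(0.935)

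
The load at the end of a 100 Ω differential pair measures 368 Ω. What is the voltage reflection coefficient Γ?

Γ = (Z_L − Z_0)/(Z_L + Z_0) = (368 − 100)/(368 + 100) = 268/468

Γ = 0.573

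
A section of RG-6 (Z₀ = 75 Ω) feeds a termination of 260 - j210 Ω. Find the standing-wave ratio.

VSWR ≈ 5.85

Γ = (Z_L − Z_0)/(Z_L + Z_0) = (185 − j210)/(335 − j210)
|Γ| = 280/395 = 0.708
VSWR = (1 + |Γ|)/(1 − |Γ|) = 1.71/0.292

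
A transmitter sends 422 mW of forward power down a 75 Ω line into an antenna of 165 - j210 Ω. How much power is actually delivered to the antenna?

P_delivered ≈ 205 mW

|Γ| = |(90 − j210)/(240 − j210)| = 0.716
|Γ|² = 0.513
P_refl = |Γ|²·P_inc = 217 mW, P_del = (1 − |Γ|²)·P_inc = 205 mW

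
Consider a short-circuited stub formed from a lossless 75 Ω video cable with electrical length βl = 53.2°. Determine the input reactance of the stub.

X_in ≈ 100 Ω (inductive)

tan(βl) = 1.34
For a short-circuited stub, Z_in = jZ_0·tan(βl)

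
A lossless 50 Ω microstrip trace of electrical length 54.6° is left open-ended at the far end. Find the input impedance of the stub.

tan(βl) = 1.41
For an open-ended stub, Z_in = −jZ_0·cot(βl) = −jZ_0/tan(βl)

Z_in ≈ −j35.5 Ω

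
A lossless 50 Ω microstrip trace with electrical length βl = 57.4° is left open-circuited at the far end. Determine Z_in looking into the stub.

Z_in ≈ −j32 Ω

tan(βl) = 1.56
For an open-circuited stub, Z_in = −jZ_0·cot(βl) = −jZ_0/tan(βl)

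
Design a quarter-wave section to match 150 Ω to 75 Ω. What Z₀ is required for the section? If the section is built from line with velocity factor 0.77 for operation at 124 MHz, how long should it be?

Z_qwt ≈ 106 Ω; length ≈ 46.6 cm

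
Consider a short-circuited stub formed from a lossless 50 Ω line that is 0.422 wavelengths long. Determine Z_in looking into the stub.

βl = 2π × 0.422 = 152°
tan(βl) = -0.534
For a short-circuited stub, Z_in = jZ_0·tan(βl)

Z_in ≈ −j26.7 Ω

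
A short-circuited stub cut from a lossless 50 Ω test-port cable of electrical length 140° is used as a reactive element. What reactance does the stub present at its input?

tan(βl) = -0.839
For a short-circuited stub, Z_in = jZ_0·tan(βl)

X_in ≈ -42 Ω (capacitive)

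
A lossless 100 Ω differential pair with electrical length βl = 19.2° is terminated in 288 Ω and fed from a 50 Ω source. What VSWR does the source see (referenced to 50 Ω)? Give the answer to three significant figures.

tan(βl) = 0.348
Z_in = Z_0·(Z_L + jZ_0·tanβl)/(Z_0 + jZ_L·tanβl) = 161 − j127 Ω
Γ_s = (Z_in − Z_s)/(Z_in + Z_s) = (111 − j127)/(211 − j127), |Γ_s| = 0.684
VSWR = (1 + |Γ_s|)/(1 − |Γ_s|)

VSWR ≈ 5.34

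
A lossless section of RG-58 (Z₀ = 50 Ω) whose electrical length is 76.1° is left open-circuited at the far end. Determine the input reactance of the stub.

X_in ≈ -12.4 Ω (capacitive)

tan(βl) = 4.04
For an open-circuited stub, Z_in = −jZ_0·cot(βl) = −jZ_0/tan(βl)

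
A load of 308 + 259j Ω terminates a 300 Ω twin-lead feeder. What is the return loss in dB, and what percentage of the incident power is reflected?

Γ = (8 + j259)/(608 + j259), |Γ| = 0.392
RL = −20·log₁₀(0.392) = 8.13 dB
P_refl/P_inc = |Γ|² = 0.154

RL ≈ 8.13 dB; 15.4% of incident power reflected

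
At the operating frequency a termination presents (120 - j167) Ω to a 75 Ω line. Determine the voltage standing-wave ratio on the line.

Γ = (Z_L − Z_0)/(Z_L + Z_0) = (45 − j167)/(195 − j167)
|Γ| = 173/257 = 0.674
VSWR = (1 + |Γ|)/(1 − |Γ|) = 1.67/0.326

VSWR ≈ 5.13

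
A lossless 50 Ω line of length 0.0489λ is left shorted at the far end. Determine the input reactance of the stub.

βl = 2π × 0.0489 = 17.6°
tan(βl) = 0.317
For a shorted stub, Z_in = jZ_0·tan(βl)

X_in ≈ 15.9 Ω (inductive)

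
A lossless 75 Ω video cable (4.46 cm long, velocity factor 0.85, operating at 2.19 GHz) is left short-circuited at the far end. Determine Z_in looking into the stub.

λ = v/f = 0.85·c / 2.19 GHz = 0.116 m
βl = 2π·l/λ = 2π × 0.383 = 138°
tan(βl) = -0.904
For a short-circuited stub, Z_in = jZ_0·tan(βl)

Z_in ≈ −j67.8 Ω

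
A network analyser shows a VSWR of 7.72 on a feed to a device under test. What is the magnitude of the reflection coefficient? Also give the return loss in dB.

|Γ| ≈ 0.771; return loss ≈ 2.26 dB

|Γ| = (S − 1)/(S + 1) = (7.72 − 1)/(7.72 + 1) = 6.72/8.72
RL = −20·log₁₀|Γ| = −20·log₁₀(0.771)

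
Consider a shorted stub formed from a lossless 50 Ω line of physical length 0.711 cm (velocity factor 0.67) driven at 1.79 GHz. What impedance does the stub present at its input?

λ = v/f = 0.67·c / 1.79 GHz = 0.112 m
βl = 2π·l/λ = 2π × 0.0633 = 22.8°
tan(βl) = 0.42
For a shorted stub, Z_in = jZ_0·tan(βl)

Z_in ≈ +j21 Ω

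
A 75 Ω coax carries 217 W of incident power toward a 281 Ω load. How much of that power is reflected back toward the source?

Γ = (281 − 75)/(281 + 75) = 0.579
|Γ|² = 0.335
P_refl = |Γ|²·P_inc = 72.7 W, P_del = (1 − |Γ|²)·P_inc = 144 W

P_reflected ≈ 72.7 W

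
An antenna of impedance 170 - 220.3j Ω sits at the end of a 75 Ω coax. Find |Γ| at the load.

Γ = (Z_L − Z_0)/(Z_L + Z_0) = (95 − j220.3)/(245 − j220.3)
|Γ| = 240/329

|Γ| ≈ 0.728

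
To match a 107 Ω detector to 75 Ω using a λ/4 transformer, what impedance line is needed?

Z_qwt ≈ 89.6 Ω

Z_qwt = √(Z_0·R_L) = √(75 × 107) = √8025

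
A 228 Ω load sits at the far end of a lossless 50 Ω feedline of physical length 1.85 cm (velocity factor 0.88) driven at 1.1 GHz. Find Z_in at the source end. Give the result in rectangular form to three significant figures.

Z_in ≈ 43.1 − j77.1 Ω

λ = v/f = 0.88·c / 1.1 GHz = 0.24 m
βl = 2π·l/λ = 2π × 0.0771 = 27.8°
tan(βl) = tan(27.8°) = 0.526
Z_in = Z_0·(Z_L + jZ_0·tanβl)/(Z_0 + jZ_L·tanβl)
     = 50·(228 + j26.3)/(50 + j120)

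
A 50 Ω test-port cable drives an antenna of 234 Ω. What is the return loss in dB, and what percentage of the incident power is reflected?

RL ≈ 3.77 dB; 42% of incident power reflected

Γ = (234 − 50)/(234 + 50) = 0.648
RL = −20·log₁₀(0.648) = 3.77 dB
P_refl/P_inc = |Γ|² = 0.42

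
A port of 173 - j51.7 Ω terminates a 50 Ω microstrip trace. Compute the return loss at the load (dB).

Γ = (123 − j51.7)/(223 − j51.7), |Γ| = 0.583
RL = −20·log₁₀|Γ| = −20·log₁₀(0.583)

RL ≈ 4.69 dB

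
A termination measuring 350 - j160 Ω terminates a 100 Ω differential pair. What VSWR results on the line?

VSWR ≈ 4.28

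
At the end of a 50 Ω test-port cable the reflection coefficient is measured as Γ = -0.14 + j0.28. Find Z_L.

Z_L ≈ 32.7 + j20.3 Ω

Z_L = Z_0·(1 + Γ)/(1 − Γ) = 50·(0.86 + j0.28)/(1.14 − j0.28)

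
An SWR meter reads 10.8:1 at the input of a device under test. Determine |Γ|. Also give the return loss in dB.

|Γ| ≈ 0.831; return loss ≈ 1.61 dB

|Γ| = (S − 1)/(S + 1) = (10.8 − 1)/(10.8 + 1) = 9.8/11.8
RL = −20·log₁₀|Γ| = −20·log₁₀(0.831)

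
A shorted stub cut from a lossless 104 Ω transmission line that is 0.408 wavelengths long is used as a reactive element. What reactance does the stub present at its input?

βl = 2π × 0.408 = 147°
tan(βl) = -0.652
For a shorted stub, Z_in = jZ_0·tan(βl)

X_in ≈ -67.8 Ω (capacitive)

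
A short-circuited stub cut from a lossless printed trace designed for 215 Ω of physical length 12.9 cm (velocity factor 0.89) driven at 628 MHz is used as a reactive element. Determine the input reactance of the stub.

X_in ≈ -616 Ω (capacitive)

λ = v/f = 0.89·c / 628 MHz = 0.425 m
βl = 2π·l/λ = 2π × 0.303 = 109°
tan(βl) = -2.87
For a short-circuited stub, Z_in = jZ_0·tan(βl)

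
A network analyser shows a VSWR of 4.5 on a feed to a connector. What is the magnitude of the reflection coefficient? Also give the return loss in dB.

|Γ| ≈ 0.636; return loss ≈ 3.93 dB

|Γ| = (S − 1)/(S + 1) = (4.5 − 1)/(4.5 + 1) = 3.5/5.5
RL = −20·log₁₀|Γ| = −20·log₁₀(0.636)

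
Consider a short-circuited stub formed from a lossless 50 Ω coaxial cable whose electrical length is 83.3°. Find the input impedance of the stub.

Z_in ≈ +j426 Ω

tan(βl) = 8.51
For a short-circuited stub, Z_in = jZ_0·tan(βl)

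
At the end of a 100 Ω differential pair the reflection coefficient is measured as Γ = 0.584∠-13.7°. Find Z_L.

Z_L = Z_0·(1 + Γ)/(1 − Γ) = 100·(1.57 − j0.138)/(0.433 + j0.138)

Z_L ≈ 319 − j134 Ω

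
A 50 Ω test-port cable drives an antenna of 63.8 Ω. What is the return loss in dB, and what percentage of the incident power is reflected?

Γ = (63.8 − 50)/(63.8 + 50) = 0.121
RL = −20·log₁₀(0.121) = 18.3 dB
P_refl/P_inc = |Γ|² = 0.0147

RL ≈ 18.3 dB; 1.47% of incident power reflected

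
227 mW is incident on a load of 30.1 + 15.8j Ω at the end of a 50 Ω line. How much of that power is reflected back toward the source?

|Γ| = |(-19.9 + j15.8)/(80.1 + j15.8)| = 0.311
|Γ|² = 0.0969
P_refl = |Γ|²·P_inc = 22 mW, P_del = (1 − |Γ|²)·P_inc = 205 mW

P_reflected ≈ 22 mW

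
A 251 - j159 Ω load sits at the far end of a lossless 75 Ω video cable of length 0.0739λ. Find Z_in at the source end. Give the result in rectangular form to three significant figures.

βl = 2π × 0.0739 = 26.6°
tan(βl) = tan(26.6°) = 0.501
Z_in = Z_0·(Z_L + jZ_0·tanβl)/(Z_0 + jZ_L·tanβl)
     = 75·(251 − j121)/(155 + j126)

Z_in ≈ 44.5 − j95 Ω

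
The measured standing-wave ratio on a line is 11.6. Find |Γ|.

|Γ| ≈ 0.841

|Γ| = (S − 1)/(S + 1) = (11.6 − 1)/(11.6 + 1) = 10.6/12.6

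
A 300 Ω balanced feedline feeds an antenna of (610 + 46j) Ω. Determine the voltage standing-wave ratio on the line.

VSWR ≈ 2.05

Γ = (Z_L − Z_0)/(Z_L + Z_0) = (310 + j46)/(910 + j46)
|Γ| = 313/911 = 0.344
VSWR = (1 + |Γ|)/(1 − |Γ|) = 1.34/0.656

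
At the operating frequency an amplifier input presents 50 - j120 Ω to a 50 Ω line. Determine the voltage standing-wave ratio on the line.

Γ = (Z_L − Z_0)/(Z_L + Z_0) = (0 − j120)/(100 − j120)
|Γ| = 120/156 = 0.768
VSWR = (1 + |Γ|)/(1 − |Γ|) = 1.77/0.232

VSWR ≈ 7.63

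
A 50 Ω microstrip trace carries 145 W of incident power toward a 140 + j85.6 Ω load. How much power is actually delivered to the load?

P_delivered ≈ 93.5 W

|Γ| = |(90 + j85.6)/(190 + j85.6)| = 0.596
|Γ|² = 0.355
P_refl = |Γ|²·P_inc = 51.5 W, P_del = (1 − |Γ|²)·P_inc = 93.5 W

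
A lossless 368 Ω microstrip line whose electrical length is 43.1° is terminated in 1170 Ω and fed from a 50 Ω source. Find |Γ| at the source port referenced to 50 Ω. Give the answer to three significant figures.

tan(βl) = 0.936
Z_in = Z_0·(Z_L + jZ_0·tanβl)/(Z_0 + jZ_L·tanβl) = 223 − j318 Ω
Γ_s = (Z_in − Z_s)/(Z_in + Z_s) = (173 − j318)/(273 − j318), |Γ_s| = 0.864

|Γ| ≈ 0.864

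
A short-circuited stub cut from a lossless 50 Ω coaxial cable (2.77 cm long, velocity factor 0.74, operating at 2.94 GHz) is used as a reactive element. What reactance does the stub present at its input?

X_in ≈ -55.4 Ω (capacitive)

λ = v/f = 0.74·c / 2.94 GHz = 0.0755 m
βl = 2π·l/λ = 2π × 0.367 = 132°
tan(βl) = -1.11
For a short-circuited stub, Z_in = jZ_0·tan(βl)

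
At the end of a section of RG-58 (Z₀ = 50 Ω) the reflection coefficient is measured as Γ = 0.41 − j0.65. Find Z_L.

Z_L ≈ 26.6 − j84.3 Ω

Z_L = Z_0·(1 + Γ)/(1 − Γ) = 50·(1.41 − j0.65)/(0.59 + j0.65)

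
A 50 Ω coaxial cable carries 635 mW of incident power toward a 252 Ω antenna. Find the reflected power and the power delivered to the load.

P_reflected ≈ 284 mW; P_delivered ≈ 351 mW

Γ = (252 − 50)/(252 + 50) = 0.669
|Γ|² = 0.447
P_refl = |Γ|²·P_inc = 284 mW, P_del = (1 − |Γ|²)·P_inc = 351 mW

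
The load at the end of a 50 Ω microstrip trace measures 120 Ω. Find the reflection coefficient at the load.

Γ = 0.412

Γ = (Z_L − Z_0)/(Z_L + Z_0) = (120 − 50)/(120 + 50) = 70/170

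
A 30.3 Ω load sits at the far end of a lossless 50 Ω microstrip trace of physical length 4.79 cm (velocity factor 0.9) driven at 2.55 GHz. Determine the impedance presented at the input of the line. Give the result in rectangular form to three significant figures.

λ = v/f = 0.9·c / 2.55 GHz = 0.106 m
βl = 2π·l/λ = 2π × 0.452 = 163°
tan(βl) = tan(163°) = -0.308
Z_in = Z_0·(Z_L + jZ_0·tanβl)/(Z_0 + jZ_L·tanβl)
     = 50·(30.3 − j15.4)/(50 − j9.34)

Z_in ≈ 32.1 − j9.43 Ω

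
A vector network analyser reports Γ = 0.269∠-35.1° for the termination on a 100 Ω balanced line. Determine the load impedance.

Z_L = Z_0·(1 + Γ)/(1 − Γ) = 100·(1.22 − j0.155)/(0.78 + j0.155)

Z_L ≈ 147 − j48.9 Ω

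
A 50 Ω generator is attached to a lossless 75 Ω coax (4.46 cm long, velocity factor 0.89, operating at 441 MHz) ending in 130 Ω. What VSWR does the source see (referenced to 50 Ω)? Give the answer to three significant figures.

λ = v/f = 0.89·c / 441 MHz = 0.605 m
βl = 2π·l/λ = 2π × 0.0737 = 26.5°
tan(βl) = 0.499
Z_in = Z_0·(Z_L + jZ_0·tanβl)/(Z_0 + jZ_L·tanβl) = 92.9 − j42.9 Ω
Γ_s = (Z_in − Z_s)/(Z_in + Z_s) = (42.9 − j42.9)/(143 − j42.9), |Γ_s| = 0.407
VSWR = (1 + |Γ_s|)/(1 − |Γ_s|)

VSWR ≈ 2.37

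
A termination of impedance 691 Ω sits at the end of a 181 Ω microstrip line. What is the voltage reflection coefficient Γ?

Γ = (Z_L − Z_0)/(Z_L + Z_0) = (691 − 181)/(691 + 181) = 510/872

Γ = 0.585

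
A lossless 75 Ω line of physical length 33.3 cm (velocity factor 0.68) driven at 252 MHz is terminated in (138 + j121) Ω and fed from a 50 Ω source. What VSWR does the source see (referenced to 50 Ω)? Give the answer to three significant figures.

λ = v/f = 0.68·c / 252 MHz = 0.81 m
βl = 2π·l/λ = 2π × 0.411 = 148°
tan(βl) = -0.623
Z_in = Z_0·(Z_L + jZ_0·tanβl)/(Z_0 + jZ_L·tanβl) = 35.9 + j57.6 Ω
Γ_s = (Z_in − Z_s)/(Z_in + Z_s) = (-14.1 + j57.6)/(85.9 + j57.6), |Γ_s| = 0.573
VSWR = (1 + |Γ_s|)/(1 − |Γ_s|)

VSWR ≈ 3.69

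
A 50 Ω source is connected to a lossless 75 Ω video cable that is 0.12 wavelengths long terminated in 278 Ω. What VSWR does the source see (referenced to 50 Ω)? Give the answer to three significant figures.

βl = 2π × 0.12 = 43.2°
tan(βl) = 0.939
Z_in = Z_0·(Z_L + jZ_0·tanβl)/(Z_0 + jZ_L·tanβl) = 39.9 − j68.4 Ω
Γ_s = (Z_in − Z_s)/(Z_in + Z_s) = (-10.1 − j68.4)/(89.9 − j68.4), |Γ_s| = 0.612
VSWR = (1 + |Γ_s|)/(1 − |Γ_s|)

VSWR ≈ 4.16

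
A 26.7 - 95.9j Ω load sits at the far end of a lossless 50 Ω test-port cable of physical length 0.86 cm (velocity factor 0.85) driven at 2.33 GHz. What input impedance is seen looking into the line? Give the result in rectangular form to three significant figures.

Z_in ≈ 8.17 − j35.1 Ω

λ = v/f = 0.85·c / 2.33 GHz = 0.109 m
βl = 2π·l/λ = 2π × 0.0786 = 28.3°
tan(βl) = tan(28.3°) = 0.538
Z_in = Z_0·(Z_L + jZ_0·tanβl)/(Z_0 + jZ_L·tanβl)
     = 50·(26.7 − j69)/(102 + j14.4)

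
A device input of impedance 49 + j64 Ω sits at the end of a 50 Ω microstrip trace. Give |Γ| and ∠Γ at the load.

Γ = (Z_L − Z_0)/(Z_L + Z_0) = (-1 + j64)/(99 + j64)
|Γ| = 64/118 = 0.543

Γ ≈ 0.543 ∠ 58°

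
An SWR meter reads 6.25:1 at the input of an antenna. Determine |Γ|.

|Γ| = (S − 1)/(S + 1) = (6.25 − 1)/(6.25 + 1) = 5.25/7.25

|Γ| ≈ 0.724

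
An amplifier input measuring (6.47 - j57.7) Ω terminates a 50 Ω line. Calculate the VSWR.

Γ = (Z_L − Z_0)/(Z_L + Z_0) = (-43.53 − j57.7)/(56.47 − j57.7)
|Γ| = 72.3/80.7 = 0.895
VSWR = (1 + |Γ|)/(1 − |Γ|) = 1.9/0.105

VSWR ≈ 18.1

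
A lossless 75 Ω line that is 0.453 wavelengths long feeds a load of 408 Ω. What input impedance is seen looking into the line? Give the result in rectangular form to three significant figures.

Z_in ≈ 119 + j174 Ω

βl = 2π × 0.453 = 163°
tan(βl) = tan(163°) = -0.304
Z_in = Z_0·(Z_L + jZ_0·tanβl)/(Z_0 + jZ_L·tanβl)
     = 75·(408 − j22.8)/(75 − j124)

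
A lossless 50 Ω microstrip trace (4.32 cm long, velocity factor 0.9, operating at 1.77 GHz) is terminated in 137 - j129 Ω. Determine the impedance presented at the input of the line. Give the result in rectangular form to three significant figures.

Z_in ≈ 10.9 + j20 Ω

λ = v/f = 0.9·c / 1.77 GHz = 0.153 m
βl = 2π·l/λ = 2π × 0.283 = 102°
tan(βl) = tan(102°) = -4.72
Z_in = Z_0·(Z_L + jZ_0·tanβl)/(Z_0 + jZ_L·tanβl)
     = 50·(137 − j365)/(-559 − j647)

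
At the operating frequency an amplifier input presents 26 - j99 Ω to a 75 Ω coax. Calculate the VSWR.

Γ = (Z_L − Z_0)/(Z_L + Z_0) = (-49 − j99)/(101 − j99)
|Γ| = 110/141 = 0.781
VSWR = (1 + |Γ|)/(1 − |Γ|) = 1.78/0.219

VSWR ≈ 8.13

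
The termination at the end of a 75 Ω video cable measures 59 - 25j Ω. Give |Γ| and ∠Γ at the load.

Γ ≈ 0.218 ∠ -112°

Γ = (Z_L − Z_0)/(Z_L + Z_0) = (-16 − j25)/(134 − j25)
|Γ| = 29.7/136 = 0.218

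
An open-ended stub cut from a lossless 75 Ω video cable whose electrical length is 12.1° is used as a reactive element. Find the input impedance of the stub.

tan(βl) = 0.214
For an open-ended stub, Z_in = −jZ_0·cot(βl) = −jZ_0/tan(βl)

Z_in ≈ −j350 Ω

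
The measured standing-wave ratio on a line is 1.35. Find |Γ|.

|Γ| = (S − 1)/(S + 1) = (1.35 − 1)/(1.35 + 1) = 0.35/2.35

|Γ| ≈ 0.149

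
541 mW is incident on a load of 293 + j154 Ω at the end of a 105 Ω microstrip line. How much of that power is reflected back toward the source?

|Γ| = |(188 + j154)/(398 + j154)| = 0.569
|Γ|² = 0.324
P_refl = |Γ|²·P_inc = 175 mW, P_del = (1 − |Γ|²)·P_inc = 366 mW

P_reflected ≈ 175 mW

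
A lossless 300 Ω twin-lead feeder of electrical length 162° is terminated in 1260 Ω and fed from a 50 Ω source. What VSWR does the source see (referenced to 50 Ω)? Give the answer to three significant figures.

VSWR ≈ 23

tan(βl) = -0.325
Z_in = Z_0·(Z_L + jZ_0·tanβl)/(Z_0 + jZ_L·tanβl) = 487 + j567 Ω
Γ_s = (Z_in − Z_s)/(Z_in + Z_s) = (437 + j567)/(537 + j567), |Γ_s| = 0.917
VSWR = (1 + |Γ_s|)/(1 − |Γ_s|)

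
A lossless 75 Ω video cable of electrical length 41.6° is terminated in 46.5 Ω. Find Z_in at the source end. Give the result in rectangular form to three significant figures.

Z_in ≈ 63.8 + j31.5 Ω

tan(βl) = tan(41.6°) = 0.888
Z_in = Z_0·(Z_L + jZ_0·tanβl)/(Z_0 + jZ_L·tanβl)
     = 75·(46.5 + j66.6)/(75 + j41.3)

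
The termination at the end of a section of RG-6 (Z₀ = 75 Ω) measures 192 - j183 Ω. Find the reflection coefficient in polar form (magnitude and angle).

Γ ≈ 0.671 ∠ -23°

Γ = (Z_L − Z_0)/(Z_L + Z_0) = (117 − j183)/(267 − j183)
|Γ| = 217/324 = 0.671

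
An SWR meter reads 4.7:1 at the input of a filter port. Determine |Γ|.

|Γ| = (S − 1)/(S + 1) = (4.7 − 1)/(4.7 + 1) = 3.7/5.7

|Γ| ≈ 0.649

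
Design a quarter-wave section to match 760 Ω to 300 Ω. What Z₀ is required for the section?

Z_qwt = √(Z_0·R_L) = √(300 × 760) = √228000

Z_qwt ≈ 477 Ω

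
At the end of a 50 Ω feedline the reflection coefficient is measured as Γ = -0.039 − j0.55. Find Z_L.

Z_L ≈ 25.2 − j39.8 Ω

Z_L = Z_0·(1 + Γ)/(1 − Γ) = 50·(0.961 − j0.55)/(1.04 + j0.55)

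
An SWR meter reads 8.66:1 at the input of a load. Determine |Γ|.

|Γ| = (S − 1)/(S + 1) = (8.66 − 1)/(8.66 + 1) = 7.66/9.66

|Γ| ≈ 0.793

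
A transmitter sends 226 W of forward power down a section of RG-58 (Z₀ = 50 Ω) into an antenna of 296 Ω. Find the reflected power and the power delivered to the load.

P_reflected ≈ 114 W; P_delivered ≈ 112 W

Γ = (296 − 50)/(296 + 50) = 0.711
|Γ|² = 0.505
P_refl = |Γ|²·P_inc = 114 W, P_del = (1 − |Γ|²)·P_inc = 112 W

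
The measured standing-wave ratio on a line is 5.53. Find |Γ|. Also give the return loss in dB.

|Γ| = (S − 1)/(S + 1) = (5.53 − 1)/(5.53 + 1) = 4.53/6.53
RL = −20·log₁₀|Γ| = −20·log₁₀(0.694)

|Γ| ≈ 0.694; return loss ≈ 3.18 dB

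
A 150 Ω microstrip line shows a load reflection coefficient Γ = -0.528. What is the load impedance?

Z_L = Z_0·(1 + Γ)/(1 − Γ) = 150·(0.472)/(1.53)

Z_L ≈ 46.3 Ω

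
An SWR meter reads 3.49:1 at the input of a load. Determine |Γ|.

|Γ| = (S − 1)/(S + 1) = (3.49 − 1)/(3.49 + 1) = 2.49/4.49

|Γ| ≈ 0.555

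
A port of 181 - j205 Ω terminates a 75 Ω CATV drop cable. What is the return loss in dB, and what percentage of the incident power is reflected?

Γ = (106 − j205)/(256 − j205), |Γ| = 0.704
RL = −20·log₁₀(0.704) = 3.05 dB
P_refl/P_inc = |Γ|² = 0.495

RL ≈ 3.05 dB; 49.5% of incident power reflected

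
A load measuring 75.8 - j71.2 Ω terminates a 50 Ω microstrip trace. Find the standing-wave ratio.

VSWR ≈ 3.2

Γ = (Z_L − Z_0)/(Z_L + Z_0) = (25.8 − j71.2)/(125.8 − j71.2)
|Γ| = 75.7/145 = 0.524
VSWR = (1 + |Γ|)/(1 − |Γ|) = 1.52/0.476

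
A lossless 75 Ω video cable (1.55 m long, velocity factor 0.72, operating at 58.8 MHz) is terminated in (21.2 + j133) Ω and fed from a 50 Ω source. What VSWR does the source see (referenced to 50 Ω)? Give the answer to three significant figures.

λ = v/f = 0.72·c / 58.8 MHz = 3.67 m
βl = 2π·l/λ = 2π × 0.422 = 152°
tan(βl) = -0.534
Z_in = Z_0·(Z_L + jZ_0·tanβl)/(Z_0 + jZ_L·tanβl) = 7.14 + j48.3 Ω
Γ_s = (Z_in − Z_s)/(Z_in + Z_s) = (-42.9 + j48.3)/(57.1 + j48.3), |Γ_s| = 0.863
VSWR = (1 + |Γ_s|)/(1 − |Γ_s|)

VSWR ≈ 13.6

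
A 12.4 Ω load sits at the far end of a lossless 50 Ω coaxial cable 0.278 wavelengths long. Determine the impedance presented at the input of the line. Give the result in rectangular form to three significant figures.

βl = 2π × 0.278 = 100°
tan(βl) = tan(100°) = -5.63
Z_in = Z_0·(Z_L + jZ_0·tanβl)/(Z_0 + jZ_L·tanβl)
     = 50·(12.4 − j281)/(50 − j69.8)

Z_in ≈ 137 − j89.6 Ω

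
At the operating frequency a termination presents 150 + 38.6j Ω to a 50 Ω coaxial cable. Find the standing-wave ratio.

VSWR ≈ 3.22

Γ = (Z_L − Z_0)/(Z_L + Z_0) = (100 + j38.6)/(200 + j38.6)
|Γ| = 107/204 = 0.526
VSWR = (1 + |Γ|)/(1 − |Γ|) = 1.53/0.474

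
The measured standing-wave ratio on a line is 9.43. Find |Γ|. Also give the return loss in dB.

|Γ| ≈ 0.808; return loss ≈ 1.85 dB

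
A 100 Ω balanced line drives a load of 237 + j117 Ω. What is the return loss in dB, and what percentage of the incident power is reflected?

RL ≈ 5.93 dB; 25.5% of incident power reflected

Γ = (137 + j117)/(337 + j117), |Γ| = 0.505
RL = −20·log₁₀(0.505) = 5.93 dB
P_refl/P_inc = |Γ|² = 0.255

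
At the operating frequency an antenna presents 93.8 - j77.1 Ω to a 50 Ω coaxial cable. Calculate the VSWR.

VSWR ≈ 3.38

Γ = (Z_L − Z_0)/(Z_L + Z_0) = (43.8 − j77.1)/(143.8 − j77.1)
|Γ| = 88.7/163 = 0.543
VSWR = (1 + |Γ|)/(1 − |Γ|) = 1.54/0.457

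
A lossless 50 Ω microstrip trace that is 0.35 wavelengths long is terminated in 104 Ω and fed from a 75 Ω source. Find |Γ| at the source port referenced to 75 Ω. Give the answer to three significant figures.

βl = 2π × 0.35 = 126°
tan(βl) = -1.38
Z_in = Z_0·(Z_L + jZ_0·tanβl)/(Z_0 + jZ_L·tanβl) = 32.7 + j24.9 Ω
Γ_s = (Z_in − Z_s)/(Z_in + Z_s) = (-42.3 + j24.9)/(108 + j24.9), |Γ_s| = 0.444

|Γ| ≈ 0.444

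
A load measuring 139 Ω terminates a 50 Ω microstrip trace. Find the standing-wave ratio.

VSWR ≈ 2.78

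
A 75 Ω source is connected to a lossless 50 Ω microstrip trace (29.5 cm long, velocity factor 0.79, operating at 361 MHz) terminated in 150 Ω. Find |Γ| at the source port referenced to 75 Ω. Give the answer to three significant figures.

|Γ| ≈ 0.39

λ = v/f = 0.79·c / 361 MHz = 0.657 m
βl = 2π·l/λ = 2π × 0.449 = 162°
tan(βl) = -0.329
Z_in = Z_0·(Z_L + jZ_0·tanβl)/(Z_0 + jZ_L·tanβl) = 84.1 + j66.7 Ω
Γ_s = (Z_in − Z_s)/(Z_in + Z_s) = (9.11 + j66.7)/(159 + j66.7), |Γ_s| = 0.39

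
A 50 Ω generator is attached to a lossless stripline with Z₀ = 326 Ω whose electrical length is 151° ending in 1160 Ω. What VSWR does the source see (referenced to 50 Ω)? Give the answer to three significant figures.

VSWR ≈ 18.3

tan(βl) = -0.554
Z_in = Z_0·(Z_L + jZ_0·tanβl)/(Z_0 + jZ_L·tanβl) = 310 + j431 Ω
Γ_s = (Z_in − Z_s)/(Z_in + Z_s) = (260 + j431)/(360 + j431), |Γ_s| = 0.896
VSWR = (1 + |Γ_s|)/(1 − |Γ_s|)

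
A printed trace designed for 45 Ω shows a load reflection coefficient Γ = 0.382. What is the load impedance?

Z_L ≈ 101 Ω

Z_L = Z_0·(1 + Γ)/(1 − Γ) = 45·(1.38)/(0.618)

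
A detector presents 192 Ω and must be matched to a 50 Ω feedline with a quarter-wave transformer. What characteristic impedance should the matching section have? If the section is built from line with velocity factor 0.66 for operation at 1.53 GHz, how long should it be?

Z_qwt ≈ 98 Ω; length ≈ 3.24 cm

Z_qwt = √(Z_0·R_L) = √(50 × 192) = √9600
λ = 0.66·c/f = 0.129 m, so l = λ/4 = 0.0324 m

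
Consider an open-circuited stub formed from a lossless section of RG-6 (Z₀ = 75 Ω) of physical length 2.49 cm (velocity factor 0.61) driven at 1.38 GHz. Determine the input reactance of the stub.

λ = v/f = 0.61·c / 1.38 GHz = 0.133 m
βl = 2π·l/λ = 2π × 0.188 = 67.6°
tan(βl) = 2.43
For an open-circuited stub, Z_in = −jZ_0·cot(βl) = −jZ_0/tan(βl)

X_in ≈ -30.9 Ω (capacitive)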